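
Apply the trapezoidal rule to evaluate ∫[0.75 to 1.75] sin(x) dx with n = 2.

f(x) = sin(x)
a = 0.75, b = 1.75, n = 2
h = (b - a)/n = 0.500000

Trapezoidal rule: (h/2)[f(x₀) + 2f(x₁) + 2f(x₂) + ... + f(xₙ)]

x_0 = 0.7500, f(x_0) = 0.681639, coefficient = 1
x_1 = 1.2500, f(x_1) = 0.948985, coefficient = 2
x_2 = 1.7500, f(x_2) = 0.983986, coefficient = 1

I ≈ (0.500000/2) × 3.563594 = 0.890898
Exact value: 0.909935
Error: 0.019036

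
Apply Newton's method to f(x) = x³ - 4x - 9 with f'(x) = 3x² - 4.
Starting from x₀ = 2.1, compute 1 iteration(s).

f(x) = x³ - 4x - 9
f'(x) = 3x² - 4
x₀ = 2.1

Newton-Raphson formula: x_{n+1} = x_n - f(x_n)/f'(x_n)

Iteration 1:
  f(2.100000) = -8.139000
  f'(2.100000) = 9.230000
  x_1 = 2.100000 - (-8.139000)/9.230000 = 2.981798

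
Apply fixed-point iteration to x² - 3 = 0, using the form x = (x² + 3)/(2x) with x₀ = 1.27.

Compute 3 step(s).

Equation: x² - 3 = 0
Fixed-point form: x = (x² + 3)/(2x)
x₀ = 1.27

x_1 = g(1.270000) = 1.816102
x_2 = g(1.816102) = 1.733996
x_3 = g(1.733996) = 1.732052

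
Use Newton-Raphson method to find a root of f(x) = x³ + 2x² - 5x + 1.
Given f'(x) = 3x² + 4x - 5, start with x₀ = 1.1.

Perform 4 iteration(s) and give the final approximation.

f(x) = x³ + 2x² - 5x + 1
f'(x) = 3x² + 4x - 5
x₀ = 1.1

Newton-Raphson formula: x_{n+1} = x_n - f(x_n)/f'(x_n)

Iteration 1:
  f(1.100000) = -0.749000
  f'(1.100000) = 3.030000
  x_1 = 1.100000 - (-0.749000)/3.030000 = 1.347195
Iteration 2:
  f(1.347195) = 0.338963
  f'(1.347195) = 5.833580
  x_2 = 1.347195 - 0.338963/5.833580 = 1.289089
Iteration 3:
  f(1.289089) = 0.020202
  f'(1.289089) = 5.141611
  x_3 = 1.289089 - 0.020202/5.141611 = 1.285160
Iteration 4:
  f(1.285160) = 0.000091
  f'(1.285160) = 5.095552
  x_4 = 1.285160 - 0.000091/5.095552 = 1.285142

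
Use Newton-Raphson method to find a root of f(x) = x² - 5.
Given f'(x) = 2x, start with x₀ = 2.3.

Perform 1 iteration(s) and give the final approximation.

f(x) = x² - 5
f'(x) = 2x
x₀ = 2.3

Newton-Raphson formula: x_{n+1} = x_n - f(x_n)/f'(x_n)

Iteration 1:
  f(2.300000) = 0.290000
  f'(2.300000) = 4.600000
  x_1 = 2.300000 - 0.290000/4.600000 = 2.236957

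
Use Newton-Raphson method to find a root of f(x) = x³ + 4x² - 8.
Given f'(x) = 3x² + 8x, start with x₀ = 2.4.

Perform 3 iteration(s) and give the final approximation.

f(x) = x³ + 4x² - 8
f'(x) = 3x² + 8x
x₀ = 2.4

Newton-Raphson formula: x_{n+1} = x_n - f(x_n)/f'(x_n)

Iteration 1:
  f(2.400000) = 28.864000
  f'(2.400000) = 36.480000
  x_1 = 2.400000 - 28.864000/36.480000 = 1.608772
Iteration 2:
  f(1.608772) = 6.516327
  f'(1.608772) = 20.634617
  x_2 = 1.608772 - 6.516327/20.634617 = 1.292976
Iteration 3:
  f(1.292976) = 0.848729
  f'(1.292976) = 15.359170
  x_3 = 1.292976 - 0.848729/15.359170 = 1.237717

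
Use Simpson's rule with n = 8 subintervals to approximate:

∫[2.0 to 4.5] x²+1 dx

f(x) = x²+1
a = 2.0, b = 4.5, n = 8
h = (b - a)/n = 0.312500

Simpson's rule: (h/3)[f(x₀) + 4f(x₁) + 2f(x₂) + ... + f(xₙ)]

x_0 = 2.0000, f(x_0) = 5.000000, coefficient = 1
x_1 = 2.3125, f(x_1) = 6.347656, coefficient = 4
x_2 = 2.6250, f(x_2) = 7.890625, coefficient = 2
x_3 = 2.9375, f(x_3) = 9.628906, coefficient = 4
x_4 = 3.2500, f(x_4) = 11.562500, coefficient = 2
x_5 = 3.5625, f(x_5) = 13.691406, coefficient = 4
x_6 = 3.8750, f(x_6) = 16.015625, coefficient = 2
x_7 = 4.1875, f(x_7) = 18.535156, coefficient = 4
x_8 = 4.5000, f(x_8) = 21.250000, coefficient = 1

I ≈ (0.312500/3) × 290.000000 = 30.208333
Exact value: 30.208333
Error: 0.000000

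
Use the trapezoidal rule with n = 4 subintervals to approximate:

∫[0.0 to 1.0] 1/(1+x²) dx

f(x) = 1/(1+x²)
a = 0.0, b = 1.0, n = 4
h = (b - a)/n = 0.250000

Trapezoidal rule: (h/2)[f(x₀) + 2f(x₁) + 2f(x₂) + ... + f(xₙ)]

x_0 = 0.0000, f(x_0) = 1.000000, coefficient = 1
x_1 = 0.2500, f(x_1) = 0.941176, coefficient = 2
x_2 = 0.5000, f(x_2) = 0.800000, coefficient = 2
x_3 = 0.7500, f(x_3) = 0.640000, coefficient = 2
x_4 = 1.0000, f(x_4) = 0.500000, coefficient = 1

I ≈ (0.250000/2) × 6.262353 = 0.782794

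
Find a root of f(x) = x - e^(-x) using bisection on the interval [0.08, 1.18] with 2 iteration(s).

f(x) = x - e^(-x)
Initial interval: [0.08, 1.18]

Iteration 1:
  c_1 = (0.080000 + 1.180000)/2 = 0.630000
  f(c_1) = f(0.630000) = 0.097408
  f(a) × f(c) < 0, new interval: [0.080000, 0.630000]
Iteration 2:
  c_2 = (0.080000 + 0.630000)/2 = 0.355000
  f(c_2) = f(0.355000) = -0.346173
  f(a) × f(c) ≥ 0, new interval: [0.355000, 0.630000]

After 2 iteration(s), the approximation is c_2 = 0.355000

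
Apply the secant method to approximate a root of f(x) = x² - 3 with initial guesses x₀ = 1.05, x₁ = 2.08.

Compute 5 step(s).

f(x) = x² - 3
x₀ = 1.05, x₁ = 2.08

Secant formula: x_{n+1} = x_n - f(x_n)(x_n - x_{n-1})/(f(x_n) - f(x_{n-1}))

Iteration 1:
  f(1.050000) = -1.897500
  f(2.080000) = 1.326400
  x_2 = 2.080000 - 1.326400×(2.080000 - 1.050000)/(1.326400 - (-1.897500))
       = 1.656230
Iteration 2:
  f(2.080000) = 1.326400
  f(1.656230) = -0.256902
  x_3 = 1.656230 - (-0.256902)×(1.656230 - 2.080000)/(-0.256902 - 1.326400)
       = 1.724990
Iteration 3:
  f(1.656230) = -0.256902
  f(1.724990) = -0.024410
  x_4 = 1.724990 - (-0.024410)×(1.724990 - 1.656230)/(-0.024410 - (-0.256902))
       = 1.732209
Iteration 4:
  f(1.724990) = -0.024410
  f(1.732209) = 0.000549
  x_5 = 1.732209 - 0.000549×(1.732209 - 1.724990)/(0.000549 - (-0.024410))
       = 1.732050
Iteration 5:
  f(1.732209) = 0.000549
  f(1.732050) = -0.000001
  x_6 = 1.732050 - (-0.000001)×(1.732050 - 1.732209)/(-0.000001 - 0.000549)
       = 1.732051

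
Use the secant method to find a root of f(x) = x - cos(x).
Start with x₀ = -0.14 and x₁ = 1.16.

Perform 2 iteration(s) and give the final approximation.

f(x) = x - cos(x)
x₀ = -0.14, x₁ = 1.16

Secant formula: x_{n+1} = x_n - f(x_n)(x_n - x_{n-1})/(f(x_n) - f(x_{n-1}))

Iteration 1:
  f(-0.140000) = -1.130216
  f(1.160000) = 0.760660
  x_2 = 1.160000 - 0.760660×(1.160000 - (-0.140000))/(0.760660 - (-1.130216))
       = 0.637037
Iteration 2:
  f(1.160000) = 0.760660
  f(0.637037) = -0.166825
  x_3 = 0.637037 - (-0.166825)×(0.637037 - 1.160000)/(-0.166825 - 0.760660)
       = 0.731101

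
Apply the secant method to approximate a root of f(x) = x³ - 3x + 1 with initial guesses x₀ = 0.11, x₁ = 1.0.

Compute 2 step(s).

f(x) = x³ - 3x + 1
x₀ = 0.11, x₁ = 1.0

Secant formula: x_{n+1} = x_n - f(x_n)(x_n - x_{n-1})/(f(x_n) - f(x_{n-1}))

Iteration 1:
  f(0.110000) = 0.671331
  f(1.000000) = -1.000000
  x_2 = 1.000000 - (-1.000000)×(1.000000 - 0.110000)/(-1.000000 - 0.671331)
       = 0.467490
Iteration 2:
  f(1.000000) = -1.000000
  f(0.467490) = -0.300302
  x_3 = 0.467490 - (-0.300302)×(0.467490 - 1.000000)/(-0.300302 - (-1.000000))
       = 0.238943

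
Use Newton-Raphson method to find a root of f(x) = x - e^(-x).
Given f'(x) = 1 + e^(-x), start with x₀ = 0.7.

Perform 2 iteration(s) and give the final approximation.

f(x) = x - e^(-x)
f'(x) = 1 + e^(-x)
x₀ = 0.7

Newton-Raphson formula: x_{n+1} = x_n - f(x_n)/f'(x_n)

Iteration 1:
  f(0.700000) = 0.203415
  f'(0.700000) = 1.496585
  x_1 = 0.700000 - 0.203415/1.496585 = 0.564081
Iteration 2:
  f(0.564081) = -0.004802
  f'(0.564081) = 1.568883
  x_2 = 0.564081 - (-0.004802)/1.568883 = 0.567142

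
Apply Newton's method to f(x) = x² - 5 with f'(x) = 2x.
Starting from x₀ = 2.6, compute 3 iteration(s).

f(x) = x² - 5
f'(x) = 2x
x₀ = 2.6

Newton-Raphson formula: x_{n+1} = x_n - f(x_n)/f'(x_n)

Iteration 1:
  f(2.600000) = 1.760000
  f'(2.600000) = 5.200000
  x_1 = 2.600000 - 1.760000/5.200000 = 2.261538
Iteration 2:
  f(2.261538) = 0.114556
  f'(2.261538) = 4.523077
  x_2 = 2.261538 - 0.114556/4.523077 = 2.236211
Iteration 3:
  f(2.236211) = 0.000641
  f'(2.236211) = 4.472423
  x_3 = 2.236211 - 0.000641/4.472423 = 2.236068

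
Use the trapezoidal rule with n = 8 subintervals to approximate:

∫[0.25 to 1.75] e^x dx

f(x) = e^x
a = 0.25, b = 1.75, n = 8
h = (b - a)/n = 0.187500

Trapezoidal rule: (h/2)[f(x₀) + 2f(x₁) + 2f(x₂) + ... + f(xₙ)]

x_0 = 0.2500, f(x_0) = 1.284025, coefficient = 1
x_1 = 0.4375, f(x_1) = 1.548830, coefficient = 2
x_2 = 0.6250, f(x_2) = 1.868246, coefficient = 2
x_3 = 0.8125, f(x_3) = 2.253535, coefficient = 2
x_4 = 1.0000, f(x_4) = 2.718282, coefficient = 2
x_5 = 1.1875, f(x_5) = 3.278874, coefficient = 2
x_6 = 1.3750, f(x_6) = 3.955077, coefficient = 2
x_7 = 1.5625, f(x_7) = 4.770733, coefficient = 2
x_8 = 1.7500, f(x_8) = 5.754603, coefficient = 1

I ≈ (0.187500/2) × 47.825781 = 4.483667
Exact value: 4.470577
Error: 0.013090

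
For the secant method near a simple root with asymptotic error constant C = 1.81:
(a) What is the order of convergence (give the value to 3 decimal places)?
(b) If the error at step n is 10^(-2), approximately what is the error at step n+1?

(a) Secant method has superlinear convergence with order φ = (1+√5)/2 ≈ 1.618.
    This means |e_{n+1}| ≈ C|e_n|^1.618.

(b) With |e_n| = 10^(-2) and C = 1.81:
    |e_{n+1}| ≈ 1.81 × (10^(-2))^1.618 = 1.81 × 10^(-3.24)

(a) ≈ 1.618 (golden ratio); (b) |e_{n+1}| ≈ 1.051e-03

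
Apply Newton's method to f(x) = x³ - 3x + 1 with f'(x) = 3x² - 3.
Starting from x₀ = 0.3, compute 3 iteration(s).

f(x) = x³ - 3x + 1
f'(x) = 3x² - 3
x₀ = 0.3

Newton-Raphson formula: x_{n+1} = x_n - f(x_n)/f'(x_n)

Iteration 1:
  f(0.300000) = 0.127000
  f'(0.300000) = -2.730000
  x_1 = 0.300000 - 0.127000/(-2.730000) = 0.346520
Iteration 2:
  f(0.346520) = 0.002048
  f'(0.346520) = -2.639771
  x_2 = 0.346520 - 0.002048/(-2.639771) = 0.347296
Iteration 3:
  f(0.347296) = 0.000001
  f'(0.347296) = -2.638156
  x_3 = 0.347296 - 0.000001/(-2.638156) = 0.347296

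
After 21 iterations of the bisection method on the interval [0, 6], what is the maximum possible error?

Bisection error bound: |error| ≤ (b-a)/2^n
|error| ≤ (6 - 0)/2^21 = 6/2^21
|error| ≤ 0.0000028610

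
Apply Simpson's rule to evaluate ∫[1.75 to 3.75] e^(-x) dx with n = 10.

f(x) = e^(-x)
a = 1.75, b = 3.75, n = 10
h = (b - a)/n = 0.200000

Simpson's rule: (h/3)[f(x₀) + 4f(x₁) + 2f(x₂) + ... + f(xₙ)]

x_0 = 1.7500, f(x_0) = 0.173774, coefficient = 1
x_1 = 1.9500, f(x_1) = 0.142274, coefficient = 4
x_2 = 2.1500, f(x_2) = 0.116484, coefficient = 2
x_3 = 2.3500, f(x_3) = 0.095369, coefficient = 4
x_4 = 2.5500, f(x_4) = 0.078082, coefficient = 2
x_5 = 2.7500, f(x_5) = 0.063928, coefficient = 4
x_6 = 2.9500, f(x_6) = 0.052340, coefficient = 2
x_7 = 3.1500, f(x_7) = 0.042852, coefficient = 4
x_8 = 3.3500, f(x_8) = 0.035084, coefficient = 2
x_9 = 3.5500, f(x_9) = 0.028725, coefficient = 4
x_10 = 3.7500, f(x_10) = 0.023518, coefficient = 1

I ≈ (0.200000/3) × 2.253863 = 0.150258
Exact value: 0.150256
Error: 0.000001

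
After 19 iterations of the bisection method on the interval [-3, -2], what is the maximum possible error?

Bisection error bound: |error| ≤ (b-a)/2^n
|error| ≤ (-2 - (-3))/2^19 = 1/2^19
|error| ≤ 0.0000019073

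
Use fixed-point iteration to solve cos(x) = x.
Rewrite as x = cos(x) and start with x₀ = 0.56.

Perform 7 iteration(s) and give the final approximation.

Equation: cos(x) = x
Fixed-point form: x = cos(x)
x₀ = 0.56

x_1 = g(0.560000) = 0.847255
x_2 = g(0.847255) = 0.662043
x_3 = g(0.662043) = 0.788738
x_4 = g(0.788738) = 0.704741
x_5 = g(0.704741) = 0.761779
x_6 = g(0.761779) = 0.723609
x_7 = g(0.723609) = 0.749421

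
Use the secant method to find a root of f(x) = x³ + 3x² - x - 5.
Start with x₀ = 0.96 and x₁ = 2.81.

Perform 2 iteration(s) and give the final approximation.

f(x) = x³ + 3x² - x - 5
x₀ = 0.96, x₁ = 2.81

Secant formula: x_{n+1} = x_n - f(x_n)(x_n - x_{n-1})/(f(x_n) - f(x_{n-1}))

Iteration 1:
  f(0.960000) = -2.310464
  f(2.810000) = 38.066341
  x_2 = 2.810000 - 38.066341×(2.810000 - 0.960000)/(38.066341 - (-2.310464))
       = 1.065862
Iteration 2:
  f(2.810000) = 38.066341
  f(1.065862) = -1.446794
  x_3 = 1.065862 - (-1.446794)×(1.065862 - 2.810000)/(-1.446794 - 38.066341)
       = 1.129724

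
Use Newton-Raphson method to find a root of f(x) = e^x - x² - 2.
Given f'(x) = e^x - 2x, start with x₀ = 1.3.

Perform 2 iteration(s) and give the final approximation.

f(x) = e^x - x² - 2
f'(x) = e^x - 2x
x₀ = 1.3

Newton-Raphson formula: x_{n+1} = x_n - f(x_n)/f'(x_n)

Iteration 1:
  f(1.300000) = -0.020703
  f'(1.300000) = 1.069297
  x_1 = 1.300000 - (-0.020703)/1.069297 = 1.319362
Iteration 2:
  f(1.319362) = 0.000317
  f'(1.319362) = 1.102309
  x_2 = 1.319362 - 0.000317/1.102309 = 1.319074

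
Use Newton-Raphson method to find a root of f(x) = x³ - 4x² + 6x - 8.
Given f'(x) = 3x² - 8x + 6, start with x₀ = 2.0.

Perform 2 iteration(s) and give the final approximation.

f(x) = x³ - 4x² + 6x - 8
f'(x) = 3x² - 8x + 6
x₀ = 2.0

Newton-Raphson formula: x_{n+1} = x_n - f(x_n)/f'(x_n)

Iteration 1:
  f(2.000000) = -4.000000
  f'(2.000000) = 2.000000
  x_1 = 2.000000 - (-4.000000)/2.000000 = 4.000000
Iteration 2:
  f(4.000000) = 16.000000
  f'(4.000000) = 22.000000
  x_2 = 4.000000 - 16.000000/22.000000 = 3.272727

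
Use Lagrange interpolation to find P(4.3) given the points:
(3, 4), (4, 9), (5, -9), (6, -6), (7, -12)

Lagrange interpolation formula:
P(x) = Σ yᵢ × Lᵢ(x)
where Lᵢ(x) = Π_{j≠i} (x - xⱼ)/(xᵢ - xⱼ)

L_0(4.3) = (4.3 - 4)/(3 - 4) × (4.3 - 5)/(3 - 5) × (4.3 - 6)/(3 - 6) × (4.3 - 7)/(3 - 7) = -0.040162
L_1(4.3) = (4.3 - 3)/(4 - 3) × (4.3 - 5)/(4 - 5) × (4.3 - 6)/(4 - 6) × (4.3 - 7)/(4 - 7) = 0.696150
L_2(4.3) = (4.3 - 3)/(5 - 3) × (4.3 - 4)/(5 - 4) × (4.3 - 6)/(5 - 6) × (4.3 - 7)/(5 - 7) = 0.447525
L_3(4.3) = (4.3 - 3)/(6 - 3) × (4.3 - 4)/(6 - 4) × (4.3 - 5)/(6 - 5) × (4.3 - 7)/(6 - 7) = -0.122850
L_4(4.3) = (4.3 - 3)/(7 - 3) × (4.3 - 4)/(7 - 4) × (4.3 - 5)/(7 - 5) × (4.3 - 6)/(7 - 6) = 0.019337

P(4.3) = 4×L_0(4.3) + 9×L_1(4.3) + (-9)×L_2(4.3) + (-6)×L_3(4.3) + (-12)×L_4(4.3)
P(4.3) = 2.582025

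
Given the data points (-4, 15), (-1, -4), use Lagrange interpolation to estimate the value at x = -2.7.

Lagrange interpolation formula:
P(x) = Σ yᵢ × Lᵢ(x)
where Lᵢ(x) = Π_{j≠i} (x - xⱼ)/(xᵢ - xⱼ)

L_0(-2.7) = (-2.7 - (-1))/(-4 - (-1)) = 0.566667
L_1(-2.7) = (-2.7 - (-4))/(-1 - (-4)) = 0.433333

P(-2.7) = 15×L_0(-2.7) + (-4)×L_1(-2.7)
P(-2.7) = 6.766667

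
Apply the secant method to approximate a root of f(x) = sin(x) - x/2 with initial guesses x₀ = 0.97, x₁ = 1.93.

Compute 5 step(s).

f(x) = sin(x) - x/2
x₀ = 0.97, x₁ = 1.93

Secant formula: x_{n+1} = x_n - f(x_n)(x_n - x_{n-1})/(f(x_n) - f(x_{n-1}))

Iteration 1:
  f(0.970000) = 0.339886
  f(1.930000) = -0.028823
  x_2 = 1.930000 - (-0.028823)×(1.930000 - 0.970000)/(-0.028823 - 0.339886)
       = 1.854954
Iteration 2:
  f(1.930000) = -0.028823
  f(1.854954) = 0.032421
  x_3 = 1.854954 - 0.032421×(1.854954 - 1.930000)/(0.032421 - (-0.028823))
       = 1.894682
Iteration 3:
  f(1.854954) = 0.032421
  f(1.894682) = 0.000665
  x_4 = 1.894682 - 0.000665×(1.894682 - 1.854954)/(0.000665 - 0.032421)
       = 1.895514
Iteration 4:
  f(1.894682) = 0.000665
  f(1.895514) = -0.000016
  x_5 = 1.895514 - (-0.000016)×(1.895514 - 1.894682)/(-0.000016 - 0.000665)
       = 1.895494
Iteration 5:
  f(1.895514) = -0.000016
  f(1.895494) = 0.000000
  x_6 = 1.895494 - 0.000000×(1.895494 - 1.895514)/(0.000000 - (-0.000016))
       = 1.895494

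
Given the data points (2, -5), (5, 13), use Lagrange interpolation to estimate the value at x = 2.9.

Lagrange interpolation formula:
P(x) = Σ yᵢ × Lᵢ(x)
where Lᵢ(x) = Π_{j≠i} (x - xⱼ)/(xᵢ - xⱼ)

L_0(2.9) = (2.9 - 5)/(2 - 5) = 0.700000
L_1(2.9) = (2.9 - 2)/(5 - 2) = 0.300000

P(2.9) = (-5)×L_0(2.9) + 13×L_1(2.9)
P(2.9) = 0.400000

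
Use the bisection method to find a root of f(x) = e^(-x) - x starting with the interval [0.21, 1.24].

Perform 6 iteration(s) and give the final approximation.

f(x) = e^(-x) - x
Initial interval: [0.21, 1.24]

Iteration 1:
  c_1 = (0.210000 + 1.240000)/2 = 0.725000
  f(c_1) = f(0.725000) = -0.240675
  f(a) × f(c) < 0, new interval: [0.210000, 0.725000]
Iteration 2:
  c_2 = (0.210000 + 0.725000)/2 = 0.467500
  f(c_2) = f(0.467500) = 0.159067
  f(a) × f(c) ≥ 0, new interval: [0.467500, 0.725000]
Iteration 3:
  c_3 = (0.467500 + 0.725000)/2 = 0.596250
  f(c_3) = f(0.596250) = -0.045376
  f(a) × f(c) < 0, new interval: [0.467500, 0.596250]
Iteration 4:
  c_4 = (0.467500 + 0.596250)/2 = 0.531875
  f(c_4) = f(0.531875) = 0.055627
  f(a) × f(c) ≥ 0, new interval: [0.531875, 0.596250]
Iteration 5:
  c_5 = (0.531875 + 0.596250)/2 = 0.564062
  f(c_5) = f(0.564062) = 0.004831
  f(a) × f(c) ≥ 0, new interval: [0.564062, 0.596250]
Iteration 6:
  c_6 = (0.564062 + 0.596250)/2 = 0.580156
  f(c_6) = f(0.580156) = -0.020345
  f(a) × f(c) < 0, new interval: [0.564062, 0.580156]

After 6 iteration(s), the approximation is c_6 = 0.580156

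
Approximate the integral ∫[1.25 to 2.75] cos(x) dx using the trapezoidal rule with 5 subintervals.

f(x) = cos(x)
a = 1.25, b = 2.75, n = 5
h = (b - a)/n = 0.300000

Trapezoidal rule: (h/2)[f(x₀) + 2f(x₁) + 2f(x₂) + ... + f(xₙ)]

x_0 = 1.2500, f(x_0) = 0.315322, coefficient = 1
x_1 = 1.5500, f(x_1) = 0.020795, coefficient = 2
x_2 = 1.8500, f(x_2) = -0.275590, coefficient = 2
x_3 = 2.1500, f(x_3) = -0.547358, coefficient = 2
x_4 = 2.4500, f(x_4) = -0.770231, coefficient = 2
x_5 = 2.7500, f(x_5) = -0.924302, coefficient = 1

I ≈ (0.300000/2) × -3.753749 = -0.563062
Exact value: -0.567324
Error: 0.004261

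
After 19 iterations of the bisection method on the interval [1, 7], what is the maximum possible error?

Bisection error bound: |error| ≤ (b-a)/2^n
|error| ≤ (7 - 1)/2^19 = 6/2^19
|error| ≤ 0.0000114441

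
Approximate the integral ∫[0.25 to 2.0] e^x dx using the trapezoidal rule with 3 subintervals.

f(x) = e^x
a = 0.25, b = 2.0, n = 3
h = (b - a)/n = 0.583333

Trapezoidal rule: (h/2)[f(x₀) + 2f(x₁) + 2f(x₂) + ... + f(xₙ)]

x_0 = 0.2500, f(x_0) = 1.284025, coefficient = 1
x_1 = 0.8333, f(x_1) = 2.300976, coefficient = 2
x_2 = 1.4167, f(x_2) = 4.123353, coefficient = 2
x_3 = 2.0000, f(x_3) = 7.389056, coefficient = 1

I ≈ (0.583333/2) × 21.521739 = 6.277174
Exact value: 6.105031
Error: 0.172143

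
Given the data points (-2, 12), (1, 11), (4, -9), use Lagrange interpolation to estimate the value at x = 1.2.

Lagrange interpolation formula:
P(x) = Σ yᵢ × Lᵢ(x)
where Lᵢ(x) = Π_{j≠i} (x - xⱼ)/(xᵢ - xⱼ)

L_0(1.2) = (1.2 - 1)/(-2 - 1) × (1.2 - 4)/(-2 - 4) = -0.031111
L_1(1.2) = (1.2 - (-2))/(1 - (-2)) × (1.2 - 4)/(1 - 4) = 0.995556
L_2(1.2) = (1.2 - (-2))/(4 - (-2)) × (1.2 - 1)/(4 - 1) = 0.035556

P(1.2) = 12×L_0(1.2) + 11×L_1(1.2) + (-9)×L_2(1.2)
P(1.2) = 10.257778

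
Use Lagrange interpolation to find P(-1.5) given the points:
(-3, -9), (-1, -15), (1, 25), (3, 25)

Lagrange interpolation formula:
P(x) = Σ yᵢ × Lᵢ(x)
where Lᵢ(x) = Π_{j≠i} (x - xⱼ)/(xᵢ - xⱼ)

L_0(-1.5) = (-1.5 - (-1))/(-3 - (-1)) × (-1.5 - 1)/(-3 - 1) × (-1.5 - 3)/(-3 - 3) = 0.117188
L_1(-1.5) = (-1.5 - (-3))/(-1 - (-3)) × (-1.5 - 1)/(-1 - 1) × (-1.5 - 3)/(-1 - 3) = 1.054688
L_2(-1.5) = (-1.5 - (-3))/(1 - (-3)) × (-1.5 - (-1))/(1 - (-1)) × (-1.5 - 3)/(1 - 3) = -0.210938
L_3(-1.5) = (-1.5 - (-3))/(3 - (-3)) × (-1.5 - (-1))/(3 - (-1)) × (-1.5 - 1)/(3 - 1) = 0.039062

P(-1.5) = (-9)×L_0(-1.5) + (-15)×L_1(-1.5) + 25×L_2(-1.5) + 25×L_3(-1.5)
P(-1.5) = -21.171875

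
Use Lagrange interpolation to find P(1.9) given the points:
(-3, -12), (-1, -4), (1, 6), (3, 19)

Lagrange interpolation formula:
P(x) = Σ yᵢ × Lᵢ(x)
where Lᵢ(x) = Π_{j≠i} (x - xⱼ)/(xᵢ - xⱼ)

L_0(1.9) = (1.9 - (-1))/(-3 - (-1)) × (1.9 - 1)/(-3 - 1) × (1.9 - 3)/(-3 - 3) = 0.059813
L_1(1.9) = (1.9 - (-3))/(-1 - (-3)) × (1.9 - 1)/(-1 - 1) × (1.9 - 3)/(-1 - 3) = -0.303188
L_2(1.9) = (1.9 - (-3))/(1 - (-3)) × (1.9 - (-1))/(1 - (-1)) × (1.9 - 3)/(1 - 3) = 0.976938
L_3(1.9) = (1.9 - (-3))/(3 - (-3)) × (1.9 - (-1))/(3 - (-1)) × (1.9 - 1)/(3 - 1) = 0.266437

P(1.9) = (-12)×L_0(1.9) + (-4)×L_1(1.9) + 6×L_2(1.9) + 19×L_3(1.9)
P(1.9) = 11.418938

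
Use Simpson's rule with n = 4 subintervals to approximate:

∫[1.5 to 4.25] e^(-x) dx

f(x) = e^(-x)
a = 1.5, b = 4.25, n = 4
h = (b - a)/n = 0.687500

Simpson's rule: (h/3)[f(x₀) + 4f(x₁) + 2f(x₂) + ... + f(xₙ)]

x_0 = 1.5000, f(x_0) = 0.223130, coefficient = 1
x_1 = 2.1875, f(x_1) = 0.112197, coefficient = 4
x_2 = 2.8750, f(x_2) = 0.056416, coefficient = 2
x_3 = 3.5625, f(x_3) = 0.028368, coefficient = 4
x_4 = 4.2500, f(x_4) = 0.014264, coefficient = 1

I ≈ (0.687500/3) × 0.912486 = 0.209111
Exact value: 0.208866
Error: 0.000245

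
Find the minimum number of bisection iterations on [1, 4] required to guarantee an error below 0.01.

We need (b-a)/2^n ≤ 0.01
(4 - 1)/2^n ≤ 0.01
3/2^n ≤ 0.01
2^n ≥ 300
n ≥ log₂(300) = 8.23
n ≥ 9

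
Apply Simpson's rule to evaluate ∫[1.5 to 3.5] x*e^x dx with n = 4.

f(x) = x*e^x
a = 1.5, b = 3.5, n = 4
h = (b - a)/n = 0.500000

Simpson's rule: (h/3)[f(x₀) + 4f(x₁) + 2f(x₂) + ... + f(xₙ)]

x_0 = 1.5000, f(x_0) = 6.722534, coefficient = 1
x_1 = 2.0000, f(x_1) = 14.778112, coefficient = 4
x_2 = 2.5000, f(x_2) = 30.456235, coefficient = 2
x_3 = 3.0000, f(x_3) = 60.256611, coefficient = 4
x_4 = 3.5000, f(x_4) = 115.904082, coefficient = 1

I ≈ (0.500000/3) × 483.677977 = 80.612996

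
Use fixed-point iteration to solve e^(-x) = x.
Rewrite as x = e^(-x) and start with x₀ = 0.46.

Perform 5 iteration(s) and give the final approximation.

Equation: e^(-x) = x
Fixed-point form: x = e^(-x)
x₀ = 0.46

x_1 = g(0.460000) = 0.631284
x_2 = g(0.631284) = 0.531909
x_3 = g(0.531909) = 0.587483
x_4 = g(0.587483) = 0.555724
x_5 = g(0.555724) = 0.573657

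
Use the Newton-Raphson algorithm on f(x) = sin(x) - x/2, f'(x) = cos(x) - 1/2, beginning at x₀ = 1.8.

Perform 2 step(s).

f(x) = sin(x) - x/2
f'(x) = cos(x) - 1/2
x₀ = 1.8

Newton-Raphson formula: x_{n+1} = x_n - f(x_n)/f'(x_n)

Iteration 1:
  f(1.800000) = 0.073848
  f'(1.800000) = -0.727202
  x_1 = 1.800000 - 0.073848/(-0.727202) = 1.901550
Iteration 2:
  f(1.901550) = -0.004977
  f'(1.901550) = -0.824756
  x_2 = 1.901550 - (-0.004977)/(-0.824756) = 1.895515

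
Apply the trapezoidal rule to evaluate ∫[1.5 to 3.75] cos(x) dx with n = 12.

f(x) = cos(x)
a = 1.5, b = 3.75, n = 12
h = (b - a)/n = 0.187500

Trapezoidal rule: (h/2)[f(x₀) + 2f(x₁) + 2f(x₂) + ... + f(xₙ)]

x_0 = 1.5000, f(x_0) = 0.070737, coefficient = 1
x_1 = 1.6875, f(x_1) = -0.116439, coefficient = 2
x_2 = 1.8750, f(x_2) = -0.299534, coefficient = 2
x_3 = 2.0625, f(x_3) = -0.472128, coefficient = 2
x_4 = 2.2500, f(x_4) = -0.628174, coefficient = 2
x_5 = 2.4375, f(x_5) = -0.762199, coefficient = 2
x_6 = 2.6250, f(x_6) = -0.869507, coefficient = 2
x_7 = 2.8125, f(x_7) = -0.946336, coefficient = 2
x_8 = 3.0000, f(x_8) = -0.989992, coefficient = 2
x_9 = 3.1875, f(x_9) = -0.998946, coefficient = 2
x_10 = 3.3750, f(x_10) = -0.972884, coefficient = 2
x_11 = 3.5625, f(x_11) = -0.912719, coefficient = 2
x_12 = 3.7500, f(x_12) = -0.820559, coefficient = 1

I ≈ (0.187500/2) × -16.687539 = -1.564457
Exact value: -1.569056
Error: 0.004600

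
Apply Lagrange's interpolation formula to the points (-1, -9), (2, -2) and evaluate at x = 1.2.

Lagrange interpolation formula:
P(x) = Σ yᵢ × Lᵢ(x)
where Lᵢ(x) = Π_{j≠i} (x - xⱼ)/(xᵢ - xⱼ)

L_0(1.2) = (1.2 - 2)/(-1 - 2) = 0.266667
L_1(1.2) = (1.2 - (-1))/(2 - (-1)) = 0.733333

P(1.2) = (-9)×L_0(1.2) + (-2)×L_1(1.2)
P(1.2) = -3.866667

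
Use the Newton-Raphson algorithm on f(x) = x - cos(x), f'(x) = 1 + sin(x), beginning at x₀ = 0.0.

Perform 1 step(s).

f(x) = x - cos(x)
f'(x) = 1 + sin(x)
x₀ = 0.0

Newton-Raphson formula: x_{n+1} = x_n - f(x_n)/f'(x_n)

Iteration 1:
  f(0.000000) = -1.000000
  f'(0.000000) = 1.000000
  x_1 = 0.000000 - (-1.000000)/1.000000 = 1.000000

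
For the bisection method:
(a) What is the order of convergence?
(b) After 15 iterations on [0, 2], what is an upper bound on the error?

(a) Bisection has linear (order 1) convergence; the error is halved each step.

(b) Error bound = (b-a)/2^n = (2 - 0)/2^{15}
    = 2/2^{15}

(a) 1 (linear); (b) error ≤ 6.10e-05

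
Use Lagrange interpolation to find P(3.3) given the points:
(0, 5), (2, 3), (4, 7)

Lagrange interpolation formula:
P(x) = Σ yᵢ × Lᵢ(x)
where Lᵢ(x) = Π_{j≠i} (x - xⱼ)/(xᵢ - xⱼ)

L_0(3.3) = (3.3 - 2)/(0 - 2) × (3.3 - 4)/(0 - 4) = -0.113750
L_1(3.3) = (3.3 - 0)/(2 - 0) × (3.3 - 4)/(2 - 4) = 0.577500
L_2(3.3) = (3.3 - 0)/(4 - 0) × (3.3 - 2)/(4 - 2) = 0.536250

P(3.3) = 5×L_0(3.3) + 3×L_1(3.3) + 7×L_2(3.3)
P(3.3) = 4.917500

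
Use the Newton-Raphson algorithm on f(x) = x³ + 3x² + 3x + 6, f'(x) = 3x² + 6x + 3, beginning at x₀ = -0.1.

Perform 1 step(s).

f(x) = x³ + 3x² + 3x + 6
f'(x) = 3x² + 6x + 3
x₀ = -0.1

Newton-Raphson formula: x_{n+1} = x_n - f(x_n)/f'(x_n)

Iteration 1:
  f(-0.100000) = 5.729000
  f'(-0.100000) = 2.430000
  x_1 = -0.100000 - 5.729000/2.430000 = -2.457613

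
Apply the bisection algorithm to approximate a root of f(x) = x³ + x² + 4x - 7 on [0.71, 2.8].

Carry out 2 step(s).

f(x) = x³ + x² + 4x - 7
Initial interval: [0.71, 2.8]

Iteration 1:
  c_1 = (0.710000 + 2.800000)/2 = 1.755000
  f(c_1) = f(1.755000) = 8.505469
  f(a) × f(c) < 0, new interval: [0.710000, 1.755000]
Iteration 2:
  c_2 = (0.710000 + 1.755000)/2 = 1.232500
  f(c_2) = f(1.232500) = 1.321293
  f(a) × f(c) < 0, new interval: [0.710000, 1.232500]

After 2 iteration(s), the approximation is c_2 = 1.232500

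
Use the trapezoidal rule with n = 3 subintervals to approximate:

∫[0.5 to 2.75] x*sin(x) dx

f(x) = x*sin(x)
a = 0.5, b = 2.75, n = 3
h = (b - a)/n = 0.750000

Trapezoidal rule: (h/2)[f(x₀) + 2f(x₁) + 2f(x₂) + ... + f(xₙ)]

x_0 = 0.5000, f(x_0) = 0.239713, coefficient = 1
x_1 = 1.2500, f(x_1) = 1.186231, coefficient = 2
x_2 = 2.0000, f(x_2) = 1.818595, coefficient = 2
x_3 = 2.7500, f(x_3) = 1.049568, coefficient = 1

I ≈ (0.750000/2) × 7.298932 = 2.737099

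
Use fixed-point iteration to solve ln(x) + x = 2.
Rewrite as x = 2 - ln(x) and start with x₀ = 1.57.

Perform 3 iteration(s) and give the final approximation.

Equation: ln(x) + x = 2
Fixed-point form: x = 2 - ln(x)
x₀ = 1.57

x_1 = g(1.570000) = 1.548924
x_2 = g(1.548924) = 1.562439
x_3 = g(1.562439) = 1.553752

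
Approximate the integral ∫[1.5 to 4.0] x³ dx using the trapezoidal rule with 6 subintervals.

f(x) = x³
a = 1.5, b = 4.0, n = 6
h = (b - a)/n = 0.416667

Trapezoidal rule: (h/2)[f(x₀) + 2f(x₁) + 2f(x₂) + ... + f(xₙ)]

x_0 = 1.5000, f(x_0) = 3.375000, coefficient = 1
x_1 = 1.9167, f(x_1) = 7.041088, coefficient = 2
x_2 = 2.3333, f(x_2) = 12.703704, coefficient = 2
x_3 = 2.7500, f(x_3) = 20.796875, coefficient = 2
x_4 = 3.1667, f(x_4) = 31.754630, coefficient = 2
x_5 = 3.5833, f(x_5) = 46.010995, coefficient = 2
x_6 = 4.0000, f(x_6) = 64.000000, coefficient = 1

I ≈ (0.416667/2) × 303.989583 = 63.331163
Exact value: 62.734375
Error: 0.596788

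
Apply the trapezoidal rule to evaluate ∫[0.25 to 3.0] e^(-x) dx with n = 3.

f(x) = e^(-x)
a = 0.25, b = 3.0, n = 3
h = (b - a)/n = 0.916667

Trapezoidal rule: (h/2)[f(x₀) + 2f(x₁) + 2f(x₂) + ... + f(xₙ)]

x_0 = 0.2500, f(x_0) = 0.778801, coefficient = 1
x_1 = 1.1667, f(x_1) = 0.311403, coefficient = 2
x_2 = 2.0833, f(x_2) = 0.124514, coefficient = 2
x_3 = 3.0000, f(x_3) = 0.049787, coefficient = 1

I ≈ (0.916667/2) × 1.700423 = 0.779361
Exact value: 0.729014
Error: 0.050347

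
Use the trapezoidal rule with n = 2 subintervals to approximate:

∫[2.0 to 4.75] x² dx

f(x) = x²
a = 2.0, b = 4.75, n = 2
h = (b - a)/n = 1.375000

Trapezoidal rule: (h/2)[f(x₀) + 2f(x₁) + 2f(x₂) + ... + f(xₙ)]

x_0 = 2.0000, f(x_0) = 4.000000, coefficient = 1
x_1 = 3.3750, f(x_1) = 11.390625, coefficient = 2
x_2 = 4.7500, f(x_2) = 22.562500, coefficient = 1

I ≈ (1.375000/2) × 49.343750 = 33.923828
Exact value: 33.057292
Error: 0.866536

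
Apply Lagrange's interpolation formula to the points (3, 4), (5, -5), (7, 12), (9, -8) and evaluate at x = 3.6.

Lagrange interpolation formula:
P(x) = Σ yᵢ × Lᵢ(x)
where Lᵢ(x) = Π_{j≠i} (x - xⱼ)/(xᵢ - xⱼ)

L_0(3.6) = (3.6 - 5)/(3 - 5) × (3.6 - 7)/(3 - 7) × (3.6 - 9)/(3 - 9) = 0.535500
L_1(3.6) = (3.6 - 3)/(5 - 3) × (3.6 - 7)/(5 - 7) × (3.6 - 9)/(5 - 9) = 0.688500
L_2(3.6) = (3.6 - 3)/(7 - 3) × (3.6 - 5)/(7 - 5) × (3.6 - 9)/(7 - 9) = -0.283500
L_3(3.6) = (3.6 - 3)/(9 - 3) × (3.6 - 5)/(9 - 5) × (3.6 - 7)/(9 - 7) = 0.059500

P(3.6) = 4×L_0(3.6) + (-5)×L_1(3.6) + 12×L_2(3.6) + (-8)×L_3(3.6)
P(3.6) = -5.178500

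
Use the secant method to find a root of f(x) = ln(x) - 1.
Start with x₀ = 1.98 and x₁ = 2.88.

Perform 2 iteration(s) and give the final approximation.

f(x) = ln(x) - 1
x₀ = 1.98, x₁ = 2.88

Secant formula: x_{n+1} = x_n - f(x_n)(x_n - x_{n-1})/(f(x_n) - f(x_{n-1}))

Iteration 1:
  f(1.980000) = -0.316903
  f(2.880000) = 0.057790
  x_2 = 2.880000 - 0.057790×(2.880000 - 1.980000)/(0.057790 - (-0.316903))
       = 2.741190
Iteration 2:
  f(2.880000) = 0.057790
  f(2.741190) = 0.008392
  x_3 = 2.741190 - 0.008392×(2.741190 - 2.880000)/(0.008392 - 0.057790)
       = 2.717608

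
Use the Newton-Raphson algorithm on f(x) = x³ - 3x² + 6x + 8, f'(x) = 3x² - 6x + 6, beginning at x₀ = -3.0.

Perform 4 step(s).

f(x) = x³ - 3x² + 6x + 8
f'(x) = 3x² - 6x + 6
x₀ = -3.0

Newton-Raphson formula: x_{n+1} = x_n - f(x_n)/f'(x_n)

Iteration 1:
  f(-3.000000) = -64.000000
  f'(-3.000000) = 51.000000
  x_1 = -3.000000 - (-64.000000)/51.000000 = -1.745098
Iteration 2:
  f(-1.745098) = -16.921154
  f'(-1.745098) = 25.606690
  x_2 = -1.745098 - (-16.921154)/25.606690 = -1.084288
Iteration 3:
  f(-1.084288) = -3.307548
  f'(-1.084288) = 16.032771
  x_3 = -1.084288 - (-3.307548)/16.032771 = -0.877989
Iteration 4:
  f(-0.877989) = -0.257338
  f'(-0.877989) = 13.580527
  x_4 = -0.877989 - (-0.257338)/13.580527 = -0.859040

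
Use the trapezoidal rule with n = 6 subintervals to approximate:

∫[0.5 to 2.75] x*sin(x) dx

f(x) = x*sin(x)
a = 0.5, b = 2.75, n = 6
h = (b - a)/n = 0.375000

Trapezoidal rule: (h/2)[f(x₀) + 2f(x₁) + 2f(x₂) + ... + f(xₙ)]

x_0 = 0.5000, f(x_0) = 0.239713, coefficient = 1
x_1 = 0.8750, f(x_1) = 0.671601, coefficient = 2
x_2 = 1.2500, f(x_2) = 1.186231, coefficient = 2
x_3 = 1.6250, f(x_3) = 1.622613, coefficient = 2
x_4 = 2.0000, f(x_4) = 1.818595, coefficient = 2
x_5 = 2.3750, f(x_5) = 1.647502, coefficient = 2
x_6 = 2.7500, f(x_6) = 1.049568, coefficient = 1

I ≈ (0.375000/2) × 15.182364 = 2.846693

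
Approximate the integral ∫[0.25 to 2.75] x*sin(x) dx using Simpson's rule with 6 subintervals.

f(x) = x*sin(x)
a = 0.25, b = 2.75, n = 6
h = (b - a)/n = 0.416667

Simpson's rule: (h/3)[f(x₀) + 4f(x₁) + 2f(x₂) + ... + f(xₙ)]

x_0 = 0.2500, f(x_0) = 0.061851, coefficient = 1
x_1 = 0.6667, f(x_1) = 0.412247, coefficient = 4
x_2 = 1.0833, f(x_2) = 0.957151, coefficient = 2
x_3 = 1.5000, f(x_3) = 1.496242, coefficient = 4
x_4 = 1.9167, f(x_4) = 1.803163, coefficient = 2
x_5 = 2.3333, f(x_5) = 1.687200, coefficient = 4
x_6 = 2.7500, f(x_6) = 1.049568, coefficient = 1

I ≈ (0.416667/3) × 21.014805 = 2.918723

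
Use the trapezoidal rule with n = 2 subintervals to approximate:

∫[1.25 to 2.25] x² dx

f(x) = x²
a = 1.25, b = 2.25, n = 2
h = (b - a)/n = 0.500000

Trapezoidal rule: (h/2)[f(x₀) + 2f(x₁) + 2f(x₂) + ... + f(xₙ)]

x_0 = 1.2500, f(x_0) = 1.562500, coefficient = 1
x_1 = 1.7500, f(x_1) = 3.062500, coefficient = 2
x_2 = 2.2500, f(x_2) = 5.062500, coefficient = 1

I ≈ (0.500000/2) × 12.750000 = 3.187500
Exact value: 3.145833
Error: 0.041667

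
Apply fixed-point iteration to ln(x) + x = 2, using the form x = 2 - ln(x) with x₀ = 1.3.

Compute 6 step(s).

Equation: ln(x) + x = 2
Fixed-point form: x = 2 - ln(x)
x₀ = 1.3

x_1 = g(1.300000) = 1.737636
x_2 = g(1.737636) = 1.447475
x_3 = g(1.447475) = 1.630180
x_4 = g(1.630180) = 1.511310
x_5 = g(1.511310) = 1.587023
x_6 = g(1.587023) = 1.538140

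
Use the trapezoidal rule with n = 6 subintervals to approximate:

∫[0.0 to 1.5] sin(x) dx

f(x) = sin(x)
a = 0.0, b = 1.5, n = 6
h = (b - a)/n = 0.250000

Trapezoidal rule: (h/2)[f(x₀) + 2f(x₁) + 2f(x₂) + ... + f(xₙ)]

x_0 = 0.0000, f(x_0) = 0.000000, coefficient = 1
x_1 = 0.2500, f(x_1) = 0.247404, coefficient = 2
x_2 = 0.5000, f(x_2) = 0.479426, coefficient = 2
x_3 = 0.7500, f(x_3) = 0.681639, coefficient = 2
x_4 = 1.0000, f(x_4) = 0.841471, coefficient = 2
x_5 = 1.2500, f(x_5) = 0.948985, coefficient = 2
x_6 = 1.5000, f(x_6) = 0.997495, coefficient = 1

I ≈ (0.250000/2) × 7.395343 = 0.924418
Exact value: 0.929263
Error: 0.004845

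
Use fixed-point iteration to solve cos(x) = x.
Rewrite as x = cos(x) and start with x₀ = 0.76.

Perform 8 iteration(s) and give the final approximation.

Equation: cos(x) = x
Fixed-point form: x = cos(x)
x₀ = 0.76

x_1 = g(0.760000) = 0.724836
x_2 = g(0.724836) = 0.748608
x_3 = g(0.748608) = 0.732637
x_4 = g(0.732637) = 0.743413
x_5 = g(0.743413) = 0.736163
x_6 = g(0.736163) = 0.741051
x_7 = g(0.741051) = 0.737760
x_8 = g(0.737760) = 0.739977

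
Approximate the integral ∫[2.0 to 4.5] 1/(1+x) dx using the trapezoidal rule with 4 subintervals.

f(x) = 1/(1+x)
a = 2.0, b = 4.5, n = 4
h = (b - a)/n = 0.625000

Trapezoidal rule: (h/2)[f(x₀) + 2f(x₁) + 2f(x₂) + ... + f(xₙ)]

x_0 = 2.0000, f(x_0) = 0.333333, coefficient = 1
x_1 = 2.6250, f(x_1) = 0.275862, coefficient = 2
x_2 = 3.2500, f(x_2) = 0.235294, coefficient = 2
x_3 = 3.8750, f(x_3) = 0.205128, coefficient = 2
x_4 = 4.5000, f(x_4) = 0.181818, coefficient = 1

I ≈ (0.625000/2) × 1.947720 = 0.608663
Exact value: 0.606136
Error: 0.002527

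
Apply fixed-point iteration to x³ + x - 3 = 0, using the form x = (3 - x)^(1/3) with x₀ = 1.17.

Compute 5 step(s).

Equation: x³ + x - 3 = 0
Fixed-point form: x = (3 - x)^(1/3)
x₀ = 1.17

x_1 = g(1.170000) = 1.223161
x_2 = g(1.223161) = 1.211200
x_3 = g(1.211200) = 1.213912
x_4 = g(1.213912) = 1.213298
x_5 = g(1.213298) = 1.213437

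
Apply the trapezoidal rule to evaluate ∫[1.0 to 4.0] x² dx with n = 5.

f(x) = x²
a = 1.0, b = 4.0, n = 5
h = (b - a)/n = 0.600000

Trapezoidal rule: (h/2)[f(x₀) + 2f(x₁) + 2f(x₂) + ... + f(xₙ)]

x_0 = 1.0000, f(x_0) = 1.000000, coefficient = 1
x_1 = 1.6000, f(x_1) = 2.560000, coefficient = 2
x_2 = 2.2000, f(x_2) = 4.840000, coefficient = 2
x_3 = 2.8000, f(x_3) = 7.840000, coefficient = 2
x_4 = 3.4000, f(x_4) = 11.560000, coefficient = 2
x_5 = 4.0000, f(x_5) = 16.000000, coefficient = 1

I ≈ (0.600000/2) × 70.600000 = 21.180000
Exact value: 21.000000
Error: 0.180000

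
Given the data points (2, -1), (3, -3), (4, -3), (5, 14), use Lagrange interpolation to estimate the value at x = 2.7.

Lagrange interpolation formula:
P(x) = Σ yᵢ × Lᵢ(x)
where Lᵢ(x) = Π_{j≠i} (x - xⱼ)/(xᵢ - xⱼ)

L_0(2.7) = (2.7 - 3)/(2 - 3) × (2.7 - 4)/(2 - 4) × (2.7 - 5)/(2 - 5) = 0.149500
L_1(2.7) = (2.7 - 2)/(3 - 2) × (2.7 - 4)/(3 - 4) × (2.7 - 5)/(3 - 5) = 1.046500
L_2(2.7) = (2.7 - 2)/(4 - 2) × (2.7 - 3)/(4 - 3) × (2.7 - 5)/(4 - 5) = -0.241500
L_3(2.7) = (2.7 - 2)/(5 - 2) × (2.7 - 3)/(5 - 3) × (2.7 - 4)/(5 - 4) = 0.045500

P(2.7) = (-1)×L_0(2.7) + (-3)×L_1(2.7) + (-3)×L_2(2.7) + 14×L_3(2.7)
P(2.7) = -1.927500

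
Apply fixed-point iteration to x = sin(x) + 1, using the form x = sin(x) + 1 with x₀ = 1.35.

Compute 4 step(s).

Equation: x = sin(x) + 1
Fixed-point form: x = sin(x) + 1
x₀ = 1.35

x_1 = g(1.350000) = 1.975723
x_2 = g(1.975723) = 1.919131
x_3 = g(1.919131) = 1.939942
x_4 = g(1.939942) = 1.932636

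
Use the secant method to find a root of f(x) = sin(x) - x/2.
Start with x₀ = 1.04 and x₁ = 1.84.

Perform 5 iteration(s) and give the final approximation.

f(x) = sin(x) - x/2
x₀ = 1.04, x₁ = 1.84

Secant formula: x_{n+1} = x_n - f(x_n)(x_n - x_{n-1})/(f(x_n) - f(x_{n-1}))

Iteration 1:
  f(1.040000) = 0.342404
  f(1.840000) = 0.043983
  x_2 = 1.840000 - 0.043983×(1.840000 - 1.040000)/(0.043983 - 0.342404)
       = 1.957908
Iteration 2:
  f(1.840000) = 0.043983
  f(1.957908) = -0.052951
  x_3 = 1.957908 - (-0.052951)×(1.957908 - 1.840000)/(-0.052951 - 0.043983)
       = 1.893500
Iteration 3:
  f(1.957908) = -0.052951
  f(1.893500) = 0.001632
  x_4 = 1.893500 - 0.001632×(1.893500 - 1.957908)/(0.001632 - (-0.052951))
       = 1.895425
Iteration 4:
  f(1.893500) = 0.001632
  f(1.895425) = 0.000057
  x_5 = 1.895425 - 0.000057×(1.895425 - 1.893500)/(0.000057 - 0.001632)
       = 1.895494
Iteration 5:
  f(1.895425) = 0.000057
  f(1.895494) = 0.000000
  x_6 = 1.895494 - 0.000000×(1.895494 - 1.895425)/(0.000000 - 0.000057)
       = 1.895494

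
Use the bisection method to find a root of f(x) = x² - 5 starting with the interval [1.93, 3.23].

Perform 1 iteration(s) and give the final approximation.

f(x) = x² - 5
Initial interval: [1.93, 3.23]

Iteration 1:
  c_1 = (1.930000 + 3.230000)/2 = 2.580000
  f(c_1) = f(2.580000) = 1.656400
  f(a) × f(c) < 0, new interval: [1.930000, 2.580000]

After 1 iteration(s), the approximation is c_1 = 2.580000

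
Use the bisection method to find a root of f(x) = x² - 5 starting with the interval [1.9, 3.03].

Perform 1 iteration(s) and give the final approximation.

f(x) = x² - 5
Initial interval: [1.9, 3.03]

Iteration 1:
  c_1 = (1.900000 + 3.030000)/2 = 2.465000
  f(c_1) = f(2.465000) = 1.076225
  f(a) × f(c) < 0, new interval: [1.900000, 2.465000]

After 1 iteration(s), the approximation is c_1 = 2.465000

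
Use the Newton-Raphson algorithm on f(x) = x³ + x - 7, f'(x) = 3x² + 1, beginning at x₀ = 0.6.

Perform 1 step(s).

f(x) = x³ + x - 7
f'(x) = 3x² + 1
x₀ = 0.6

Newton-Raphson formula: x_{n+1} = x_n - f(x_n)/f'(x_n)

Iteration 1:
  f(0.600000) = -6.184000
  f'(0.600000) = 2.080000
  x_1 = 0.600000 - (-6.184000)/2.080000 = 3.573077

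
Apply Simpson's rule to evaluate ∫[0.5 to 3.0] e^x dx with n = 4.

f(x) = e^x
a = 0.5, b = 3.0, n = 4
h = (b - a)/n = 0.625000

Simpson's rule: (h/3)[f(x₀) + 4f(x₁) + 2f(x₂) + ... + f(xₙ)]

x_0 = 0.5000, f(x_0) = 1.648721, coefficient = 1
x_1 = 1.1250, f(x_1) = 3.080217, coefficient = 4
x_2 = 1.7500, f(x_2) = 5.754603, coefficient = 2
x_3 = 2.3750, f(x_3) = 10.751013, coefficient = 4
x_4 = 3.0000, f(x_4) = 20.085537, coefficient = 1

I ≈ (0.625000/3) × 88.568384 = 18.451747
Exact value: 18.436816
Error: 0.014931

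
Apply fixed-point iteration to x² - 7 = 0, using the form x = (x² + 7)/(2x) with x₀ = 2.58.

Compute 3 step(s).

Equation: x² - 7 = 0
Fixed-point form: x = (x² + 7)/(2x)
x₀ = 2.58

x_1 = g(2.580000) = 2.646589
x_2 = g(2.646589) = 2.645751
x_3 = g(2.645751) = 2.645751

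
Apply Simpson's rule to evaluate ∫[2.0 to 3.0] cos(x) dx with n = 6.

f(x) = cos(x)
a = 2.0, b = 3.0, n = 6
h = (b - a)/n = 0.166667

Simpson's rule: (h/3)[f(x₀) + 4f(x₁) + 2f(x₂) + ... + f(xₙ)]

x_0 = 2.0000, f(x_0) = -0.416147, coefficient = 1
x_1 = 2.1667, f(x_1) = -0.561229, coefficient = 4
x_2 = 2.3333, f(x_2) = -0.690758, coefficient = 2
x_3 = 2.5000, f(x_3) = -0.801144, coefficient = 4
x_4 = 2.6667, f(x_4) = -0.889327, coefficient = 2
x_5 = 2.8333, f(x_5) = -0.952863, coefficient = 4
x_6 = 3.0000, f(x_6) = -0.989992, coefficient = 1

I ≈ (0.166667/3) × -13.827253 = -0.768181
Exact value: -0.768177
Error: 0.000003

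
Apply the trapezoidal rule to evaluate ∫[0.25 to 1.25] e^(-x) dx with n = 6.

f(x) = e^(-x)
a = 0.25, b = 1.25, n = 6
h = (b - a)/n = 0.166667

Trapezoidal rule: (h/2)[f(x₀) + 2f(x₁) + 2f(x₂) + ... + f(xₙ)]

x_0 = 0.2500, f(x_0) = 0.778801, coefficient = 1
x_1 = 0.4167, f(x_1) = 0.659241, coefficient = 2
x_2 = 0.5833, f(x_2) = 0.558035, coefficient = 2
x_3 = 0.7500, f(x_3) = 0.472367, coefficient = 2
x_4 = 0.9167, f(x_4) = 0.399850, coefficient = 2
x_5 = 1.0833, f(x_5) = 0.338465, coefficient = 2
x_6 = 1.2500, f(x_6) = 0.286505, coefficient = 1

I ≈ (0.166667/2) × 5.921220 = 0.493435
Exact value: 0.492296
Error: 0.001139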